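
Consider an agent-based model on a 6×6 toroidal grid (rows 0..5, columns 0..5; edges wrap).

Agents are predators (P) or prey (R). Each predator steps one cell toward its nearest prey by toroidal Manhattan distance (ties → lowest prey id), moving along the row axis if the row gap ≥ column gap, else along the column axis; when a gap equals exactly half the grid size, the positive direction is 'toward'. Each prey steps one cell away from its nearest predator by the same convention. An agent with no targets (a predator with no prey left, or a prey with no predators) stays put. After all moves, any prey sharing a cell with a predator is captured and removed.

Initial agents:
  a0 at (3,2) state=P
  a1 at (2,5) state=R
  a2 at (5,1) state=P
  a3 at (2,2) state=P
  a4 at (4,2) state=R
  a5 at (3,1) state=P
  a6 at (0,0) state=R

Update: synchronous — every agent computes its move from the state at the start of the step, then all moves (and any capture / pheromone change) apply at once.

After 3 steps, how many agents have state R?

t=1: a0@(4,2):P a1@(2,4):R a2@(4,1):P a3@(3,2):P a4@(5,2):R a5@(4,1):P a6@(1,0):R
t=2: a0@(5,2):P a1@(2,5):R a2@(5,1):P a3@(4,2):P a4@(0,2):R a5@(5,1):P a6@(0,0):R
t=3: a0@(0,2):P a1@(1,5):R a2@(0,1):P a3@(5,2):P a4@(1,2):R a5@(0,1):P a6@(1,0):R

3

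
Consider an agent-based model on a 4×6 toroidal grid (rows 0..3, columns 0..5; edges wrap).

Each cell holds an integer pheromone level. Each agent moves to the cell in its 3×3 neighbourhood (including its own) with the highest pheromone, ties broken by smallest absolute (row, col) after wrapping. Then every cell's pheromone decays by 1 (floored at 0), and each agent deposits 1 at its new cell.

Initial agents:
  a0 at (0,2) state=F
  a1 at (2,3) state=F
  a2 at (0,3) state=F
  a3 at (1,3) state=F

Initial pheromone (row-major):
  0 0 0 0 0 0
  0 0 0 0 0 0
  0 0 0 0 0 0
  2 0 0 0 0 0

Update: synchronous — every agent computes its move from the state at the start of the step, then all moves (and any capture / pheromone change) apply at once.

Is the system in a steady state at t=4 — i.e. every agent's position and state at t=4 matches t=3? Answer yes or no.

t=1: a0@(0,1) a1@(1,2) a2@(0,2) a3@(0,2) | pheromone: 0 1 2 0 0 0 / 0 0 1 0 0 0 / 0 0 0 0 0 0 / 1 0 0 0 0 0
t=2: a0@(0,2) a1@(0,2) a2@(0,2) a3@(0,2) | pheromone: 0 0 5 0 0 0 / 0 0 0 0 0 0 / 0 0 0 0 0 0 / 0 0 0 0 0 0
t=3: a0@(0,2) a1@(0,2) a2@(0,2) a3@(0,2) | pheromone: 0 0 8 0 0 0 / 0 0 0 0 0 0 / 0 0 0 0 0 0 / 0 0 0 0 0 0
t=4: a0@(0,2) a1@(0,2) a2@(0,2) a3@(0,2) | pheromone: 0 0 11 0 0 0 / 0 0 0 0 0 0 / 0 0 0 0 0 0 / 0 0 0 0 0 0

yes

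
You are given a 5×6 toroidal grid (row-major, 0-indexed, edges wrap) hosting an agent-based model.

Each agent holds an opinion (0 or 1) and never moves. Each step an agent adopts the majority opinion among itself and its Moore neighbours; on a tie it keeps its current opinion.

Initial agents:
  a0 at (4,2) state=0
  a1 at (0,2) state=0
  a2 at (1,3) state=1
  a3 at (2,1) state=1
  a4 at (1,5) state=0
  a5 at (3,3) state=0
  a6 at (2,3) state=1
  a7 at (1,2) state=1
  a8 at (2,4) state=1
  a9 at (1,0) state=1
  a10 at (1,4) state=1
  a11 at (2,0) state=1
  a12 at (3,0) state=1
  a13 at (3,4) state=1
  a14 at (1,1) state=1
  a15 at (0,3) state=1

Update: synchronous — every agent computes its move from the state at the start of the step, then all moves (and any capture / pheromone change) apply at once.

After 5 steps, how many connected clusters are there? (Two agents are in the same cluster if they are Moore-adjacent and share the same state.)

1

t=1: a0@(4,2):0 a1@(0,2):1 a2@(1,3):1 a3@(2,1):1 a4@(1,5):1 a5@(3,3):1 a6@(2,3):1 a7@(1,2):1 a8@(2,4):1 a9@(1,0):1 a10@(1,4):1 a11@(2,0):1 a12@(3,0):1 a13@(3,4):1 a14@(1,1):1 a15@(0,3):1
t=2: a0@(4,2):1 a1@(0,2):1 a2@(1,3):1 a3@(2,1):1 a4@(1,5):1 a5@(3,3):1 a6@(2,3):1 a7@(1,2):1 a8@(2,4):1 a9@(1,0):1 a10@(1,4):1 a11@(2,0):1 a12@(3,0):1 a13@(3,4):1 a14@(1,1):1 a15@(0,3):1
t=3: (unchanged — steady state)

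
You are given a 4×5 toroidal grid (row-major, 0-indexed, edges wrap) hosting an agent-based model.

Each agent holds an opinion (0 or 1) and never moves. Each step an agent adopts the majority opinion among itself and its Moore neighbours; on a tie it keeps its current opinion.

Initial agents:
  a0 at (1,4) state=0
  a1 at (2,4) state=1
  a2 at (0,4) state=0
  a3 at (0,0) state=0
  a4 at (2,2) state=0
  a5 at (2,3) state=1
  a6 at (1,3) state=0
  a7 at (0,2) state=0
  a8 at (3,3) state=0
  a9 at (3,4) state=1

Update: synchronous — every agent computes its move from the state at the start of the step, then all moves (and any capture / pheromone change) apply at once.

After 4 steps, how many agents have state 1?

t=1: a0@(1,4):0 a1@(2,4):1 a2@(0,4):0 a3@(0,0):0 a4@(2,2):0 a5@(2,3):0 a6@(1,3):0 a7@(0,2):0 a8@(3,3):0 a9@(3,4):1
t=2: a0@(1,4):0 a1@(2,4):0 a2@(0,4):0 a3@(0,0):0 a4@(2,2):0 a5@(2,3):0 a6@(1,3):0 a7@(0,2):0 a8@(3,3):0 a9@(3,4):0
t=3: (unchanged — steady state)

0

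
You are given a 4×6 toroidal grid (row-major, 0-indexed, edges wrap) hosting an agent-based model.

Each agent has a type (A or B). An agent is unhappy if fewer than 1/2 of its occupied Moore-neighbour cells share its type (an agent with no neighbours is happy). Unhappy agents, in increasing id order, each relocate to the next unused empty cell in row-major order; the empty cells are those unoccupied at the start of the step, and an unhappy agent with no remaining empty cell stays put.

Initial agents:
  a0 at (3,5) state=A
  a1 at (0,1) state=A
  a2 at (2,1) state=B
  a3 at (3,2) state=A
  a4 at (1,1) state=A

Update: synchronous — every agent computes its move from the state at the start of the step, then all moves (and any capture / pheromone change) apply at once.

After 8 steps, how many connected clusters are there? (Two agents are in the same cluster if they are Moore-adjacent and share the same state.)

2

t=1: a0@(3,5):A a1@(0,1):A a2@(0,0):B a3@(3,2):A a4@(1,1):A
t=2: a0@(0,2):A a1@(0,1):A a2@(0,3):B a3@(3,2):A a4@(1,1):A
t=3: a0@(0,2):A a1@(0,1):A a2@(0,0):B a3@(3,2):A a4@(1,1):A
t=4: a0@(0,2):A a1@(0,1):A a2@(0,3):B a3@(3,2):A a4@(1,1):A
t=5: a0@(0,2):A a1@(0,1):A a2@(0,0):B a3@(3,2):A a4@(1,1):A
t=6: a0@(0,2):A a1@(0,1):A a2@(0,3):B a3@(3,2):A a4@(1,1):A
t=7: a0@(0,2):A a1@(0,1):A a2@(0,0):B a3@(3,2):A a4@(1,1):A
t=8: a0@(0,2):A a1@(0,1):A a2@(0,3):B a3@(3,2):A a4@(1,1):A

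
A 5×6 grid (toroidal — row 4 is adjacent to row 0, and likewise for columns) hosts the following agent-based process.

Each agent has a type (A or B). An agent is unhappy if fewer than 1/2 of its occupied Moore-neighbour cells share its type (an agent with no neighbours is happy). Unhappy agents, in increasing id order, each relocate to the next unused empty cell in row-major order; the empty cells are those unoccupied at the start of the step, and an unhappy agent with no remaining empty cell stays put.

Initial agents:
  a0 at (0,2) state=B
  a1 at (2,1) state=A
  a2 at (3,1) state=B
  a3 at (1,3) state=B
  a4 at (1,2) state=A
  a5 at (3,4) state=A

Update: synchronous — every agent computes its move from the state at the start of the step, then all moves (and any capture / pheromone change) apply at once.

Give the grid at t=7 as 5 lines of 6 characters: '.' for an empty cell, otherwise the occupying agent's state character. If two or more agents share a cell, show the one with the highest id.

A.BB..
...B..
.A....
....A.
......

t=1: a0@(0,2):B a1@(2,1):A a2@(0,0):B a3@(1,3):B a4@(0,1):A a5@(3,4):A
t=2: a0@(0,2):B a1@(2,1):A a2@(0,3):B a3@(1,3):B a4@(0,4):A a5@(3,4):A
t=3: a0@(0,2):B a1@(2,1):A a2@(0,3):B a3@(1,3):B a4@(0,0):A a5@(3,4):A
t=4: (unchanged — steady state)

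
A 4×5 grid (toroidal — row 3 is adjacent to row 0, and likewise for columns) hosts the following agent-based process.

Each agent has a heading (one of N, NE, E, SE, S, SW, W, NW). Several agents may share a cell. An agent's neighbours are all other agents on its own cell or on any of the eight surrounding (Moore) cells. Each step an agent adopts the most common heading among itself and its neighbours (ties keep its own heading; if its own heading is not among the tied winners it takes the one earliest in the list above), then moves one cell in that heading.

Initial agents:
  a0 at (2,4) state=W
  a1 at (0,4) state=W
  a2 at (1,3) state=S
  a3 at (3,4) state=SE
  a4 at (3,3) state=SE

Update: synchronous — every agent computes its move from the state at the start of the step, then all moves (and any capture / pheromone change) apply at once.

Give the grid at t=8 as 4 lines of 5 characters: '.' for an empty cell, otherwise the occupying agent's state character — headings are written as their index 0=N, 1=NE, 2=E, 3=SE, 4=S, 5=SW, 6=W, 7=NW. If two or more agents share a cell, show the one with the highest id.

t=1: a0@(3,0):SE a1@(1,0):SE a2@(1,2):W a3@(0,0):SE a4@(0,4):SE
t=2: a0@(0,1):SE a1@(2,1):SE a2@(1,1):W a3@(1,1):SE a4@(1,0):SE
t=3: a0@(1,2):SE a1@(3,2):SE a2@(2,2):SE a3@(2,2):SE a4@(2,1):SE
t=4: a0@(2,3):SE a1@(0,3):SE a2@(3,3):SE a3@(3,3):SE a4@(3,2):SE
t=5: a0@(3,4):SE a1@(1,4):SE a2@(0,4):SE a3@(0,4):SE a4@(0,3):SE
t=6: a0@(0,0):SE a1@(2,0):SE a2@(1,0):SE a3@(1,0):SE a4@(1,4):SE
t=7: a0@(1,1):SE a1@(3,1):SE a2@(2,1):SE a3@(2,1):SE a4@(2,0):SE
t=8: a0@(2,2):SE a1@(0,2):SE a2@(3,2):SE a3@(3,2):SE a4@(3,1):SE

..3..
.....
..3..
.33..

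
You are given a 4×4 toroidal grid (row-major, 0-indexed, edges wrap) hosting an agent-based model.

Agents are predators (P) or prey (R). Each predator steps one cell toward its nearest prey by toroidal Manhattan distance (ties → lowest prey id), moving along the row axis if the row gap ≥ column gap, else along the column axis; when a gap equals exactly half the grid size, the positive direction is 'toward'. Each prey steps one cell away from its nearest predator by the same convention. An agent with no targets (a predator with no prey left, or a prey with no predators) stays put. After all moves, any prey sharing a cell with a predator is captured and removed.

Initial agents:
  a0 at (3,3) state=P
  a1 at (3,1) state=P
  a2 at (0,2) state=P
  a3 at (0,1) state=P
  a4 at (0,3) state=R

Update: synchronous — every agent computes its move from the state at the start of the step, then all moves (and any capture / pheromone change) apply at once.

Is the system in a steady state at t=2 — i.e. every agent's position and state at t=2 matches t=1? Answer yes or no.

no

t=1: a0@(0,3):P a1@(3,2):P a2@(0,3):P a3@(0,2):P a4@(1,3):R
t=2: a0@(1,3):P a1@(0,2):P a2@(1,3):P a3@(1,2):P a4@(2,3):R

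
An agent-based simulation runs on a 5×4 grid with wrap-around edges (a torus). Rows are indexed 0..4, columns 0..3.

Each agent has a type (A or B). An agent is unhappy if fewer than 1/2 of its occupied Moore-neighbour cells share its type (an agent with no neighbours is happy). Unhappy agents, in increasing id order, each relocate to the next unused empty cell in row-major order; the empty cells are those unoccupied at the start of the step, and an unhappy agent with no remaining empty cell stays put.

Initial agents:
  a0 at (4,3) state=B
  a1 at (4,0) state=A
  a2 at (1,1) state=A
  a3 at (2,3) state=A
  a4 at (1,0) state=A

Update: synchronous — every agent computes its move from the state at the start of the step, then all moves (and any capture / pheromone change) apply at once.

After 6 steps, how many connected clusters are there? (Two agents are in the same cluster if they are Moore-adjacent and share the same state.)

t=1: a0@(0,0):B a1@(0,1):A a2@(1,1):A a3@(2,3):A a4@(1,0):A
t=2: a0@(0,2):B a1@(0,1):A a2@(1,1):A a3@(2,3):A a4@(1,0):A
t=3: a0@(0,0):B a1@(0,1):A a2@(1,1):A a3@(2,3):A a4@(1,0):A
t=4: a0@(0,2):B a1@(0,1):A a2@(1,1):A a3@(2,3):A a4@(1,0):A
t=5: a0@(0,0):B a1@(0,1):A a2@(1,1):A a3@(2,3):A a4@(1,0):A
t=6: a0@(0,2):B a1@(0,1):A a2@(1,1):A a3@(2,3):A a4@(1,0):A

2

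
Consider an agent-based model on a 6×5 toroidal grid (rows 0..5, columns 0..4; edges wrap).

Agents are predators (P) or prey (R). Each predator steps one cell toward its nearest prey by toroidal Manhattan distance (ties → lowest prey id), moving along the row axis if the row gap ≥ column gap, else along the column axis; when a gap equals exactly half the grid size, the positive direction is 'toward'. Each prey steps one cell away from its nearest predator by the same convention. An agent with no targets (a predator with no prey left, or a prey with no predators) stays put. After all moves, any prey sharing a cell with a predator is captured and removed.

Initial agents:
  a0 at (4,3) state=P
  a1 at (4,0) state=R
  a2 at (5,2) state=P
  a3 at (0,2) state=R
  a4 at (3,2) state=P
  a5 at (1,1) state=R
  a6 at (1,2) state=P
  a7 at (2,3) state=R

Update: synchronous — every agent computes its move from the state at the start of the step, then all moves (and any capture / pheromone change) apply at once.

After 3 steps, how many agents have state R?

4

t=1: a0@(4,4):P a1@(4,1):R a2@(0,2):P a3@(1,2):R a4@(2,2):P a5@(1,0):R a6@(0,2):P a7@(1,3):R
t=2: a0@(4,0):P a1@(4,2):R a2@(1,2):P a3@(2,2):R a4@(1,2):P a5@(1,4):R a6@(1,2):P a7@(2,3):R
t=3: a0@(4,1):P a1@(4,3):R a2@(2,2):P a3@(3,2):R a4@(2,2):P a5@(1,0):R a6@(2,2):P a7@(3,3):R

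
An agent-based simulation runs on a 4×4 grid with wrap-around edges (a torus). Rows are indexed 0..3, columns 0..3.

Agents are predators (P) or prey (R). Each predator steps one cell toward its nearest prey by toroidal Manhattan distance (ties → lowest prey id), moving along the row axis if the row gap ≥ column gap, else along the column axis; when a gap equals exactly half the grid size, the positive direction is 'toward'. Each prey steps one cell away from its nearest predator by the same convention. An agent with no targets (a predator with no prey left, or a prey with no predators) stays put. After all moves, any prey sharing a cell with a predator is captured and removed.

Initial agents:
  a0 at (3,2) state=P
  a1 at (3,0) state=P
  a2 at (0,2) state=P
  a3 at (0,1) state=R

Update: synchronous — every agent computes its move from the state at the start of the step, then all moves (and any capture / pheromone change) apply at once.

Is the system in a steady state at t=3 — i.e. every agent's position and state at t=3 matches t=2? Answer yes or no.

yes

t=1: a0@(0,2):P a1@(0,0):P a2@(0,1):P
t=2: (unchanged — steady state)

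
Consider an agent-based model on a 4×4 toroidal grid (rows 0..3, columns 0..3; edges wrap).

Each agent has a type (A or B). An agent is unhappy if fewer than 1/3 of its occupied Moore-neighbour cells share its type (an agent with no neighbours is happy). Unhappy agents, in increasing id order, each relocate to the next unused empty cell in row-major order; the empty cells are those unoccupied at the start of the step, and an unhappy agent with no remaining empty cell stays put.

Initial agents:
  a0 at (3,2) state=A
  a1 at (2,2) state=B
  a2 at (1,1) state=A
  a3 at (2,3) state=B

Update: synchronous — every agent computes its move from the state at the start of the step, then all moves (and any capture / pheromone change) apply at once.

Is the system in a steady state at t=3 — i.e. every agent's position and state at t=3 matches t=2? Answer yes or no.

yes

t=1: a0@(0,0):A a1@(2,2):B a2@(0,1):A a3@(2,3):B
t=2: (unchanged — steady state)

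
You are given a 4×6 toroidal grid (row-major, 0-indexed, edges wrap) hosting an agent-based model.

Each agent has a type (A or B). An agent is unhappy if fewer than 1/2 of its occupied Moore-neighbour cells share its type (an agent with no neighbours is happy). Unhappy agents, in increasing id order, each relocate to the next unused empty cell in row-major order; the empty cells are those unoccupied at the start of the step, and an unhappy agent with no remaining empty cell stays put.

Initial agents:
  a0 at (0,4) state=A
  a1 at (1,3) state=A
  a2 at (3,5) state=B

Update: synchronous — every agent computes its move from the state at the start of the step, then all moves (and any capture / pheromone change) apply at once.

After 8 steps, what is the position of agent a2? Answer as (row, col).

(0, 0)

t=1: a0@(0,4):A a1@(1,3):A a2@(0,0):B
t=2: (unchanged — steady state)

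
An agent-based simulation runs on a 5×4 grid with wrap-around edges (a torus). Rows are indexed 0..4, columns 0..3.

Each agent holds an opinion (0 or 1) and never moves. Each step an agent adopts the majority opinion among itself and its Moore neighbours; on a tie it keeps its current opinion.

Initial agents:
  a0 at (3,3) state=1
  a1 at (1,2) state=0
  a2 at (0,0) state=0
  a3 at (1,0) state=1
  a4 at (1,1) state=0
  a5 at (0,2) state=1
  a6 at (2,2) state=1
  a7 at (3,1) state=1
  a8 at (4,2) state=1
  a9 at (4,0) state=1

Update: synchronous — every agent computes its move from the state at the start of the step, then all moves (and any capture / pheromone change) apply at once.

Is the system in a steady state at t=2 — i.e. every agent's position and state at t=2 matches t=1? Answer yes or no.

t=1: a0@(3,3):1 a1@(1,2):0 a2@(0,0):0 a3@(1,0):0 a4@(1,1):0 a5@(0,2):1 a6@(2,2):1 a7@(3,1):1 a8@(4,2):1 a9@(4,0):1
t=2: (unchanged — steady state)

yes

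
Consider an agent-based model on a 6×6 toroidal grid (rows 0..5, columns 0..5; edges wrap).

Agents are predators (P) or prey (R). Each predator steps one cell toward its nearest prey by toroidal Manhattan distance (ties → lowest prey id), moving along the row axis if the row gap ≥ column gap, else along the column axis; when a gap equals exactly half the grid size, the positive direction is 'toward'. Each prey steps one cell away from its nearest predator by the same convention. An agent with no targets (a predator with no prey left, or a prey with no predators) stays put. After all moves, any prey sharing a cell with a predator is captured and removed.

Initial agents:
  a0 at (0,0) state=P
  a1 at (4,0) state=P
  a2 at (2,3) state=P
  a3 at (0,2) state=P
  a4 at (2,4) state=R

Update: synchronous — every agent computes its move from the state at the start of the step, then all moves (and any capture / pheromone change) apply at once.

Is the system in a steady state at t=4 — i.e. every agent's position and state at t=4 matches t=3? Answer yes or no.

yes

t=1: a0@(1,0):P a1@(3,0):P a2@(2,4):P a3@(1,2):P a4@(2,5):R
t=2: a0@(2,0):P a1@(2,0):P a2@(2,5):P a3@(1,3):P
t=3: (unchanged — steady state)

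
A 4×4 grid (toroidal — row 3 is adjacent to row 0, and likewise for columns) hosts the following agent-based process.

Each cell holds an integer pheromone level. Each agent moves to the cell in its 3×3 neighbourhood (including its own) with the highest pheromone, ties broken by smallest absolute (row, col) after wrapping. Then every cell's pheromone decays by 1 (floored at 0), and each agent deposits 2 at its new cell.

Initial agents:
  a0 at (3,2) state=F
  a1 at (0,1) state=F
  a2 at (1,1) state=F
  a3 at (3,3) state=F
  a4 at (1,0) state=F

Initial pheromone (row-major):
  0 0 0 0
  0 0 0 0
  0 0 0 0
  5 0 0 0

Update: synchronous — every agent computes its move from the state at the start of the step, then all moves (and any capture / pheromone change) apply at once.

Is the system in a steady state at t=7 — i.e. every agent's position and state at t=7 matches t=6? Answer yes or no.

t=1: a0@(0,1) a1@(3,0) a2@(0,0) a3@(3,0) a4@(0,0) | pheromone: 4 2 0 0 / 0 0 0 0 / 0 0 0 0 / 8 0 0 0
t=2: a0@(3,0) a1@(3,0) a2@(3,0) a3@(3,0) a4@(3,0) | pheromone: 3 1 0 0 / 0 0 0 0 / 0 0 0 0 / 17 0 0 0
t=3: a0@(3,0) a1@(3,0) a2@(3,0) a3@(3,0) a4@(3,0) | pheromone: 2 0 0 0 / 0 0 0 0 / 0 0 0 0 / 26 0 0 0
t=4: a0@(3,0) a1@(3,0) a2@(3,0) a3@(3,0) a4@(3,0) | pheromone: 1 0 0 0 / 0 0 0 0 / 0 0 0 0 / 35 0 0 0
t=5: a0@(3,0) a1@(3,0) a2@(3,0) a3@(3,0) a4@(3,0) | pheromone: 0 0 0 0 / 0 0 0 0 / 0 0 0 0 / 44 0 0 0
t=6: a0@(3,0) a1@(3,0) a2@(3,0) a3@(3,0) a4@(3,0) | pheromone: 0 0 0 0 / 0 0 0 0 / 0 0 0 0 / 53 0 0 0
t=7: a0@(3,0) a1@(3,0) a2@(3,0) a3@(3,0) a4@(3,0) | pheromone: 0 0 0 0 / 0 0 0 0 / 0 0 0 0 / 62 0 0 0

yes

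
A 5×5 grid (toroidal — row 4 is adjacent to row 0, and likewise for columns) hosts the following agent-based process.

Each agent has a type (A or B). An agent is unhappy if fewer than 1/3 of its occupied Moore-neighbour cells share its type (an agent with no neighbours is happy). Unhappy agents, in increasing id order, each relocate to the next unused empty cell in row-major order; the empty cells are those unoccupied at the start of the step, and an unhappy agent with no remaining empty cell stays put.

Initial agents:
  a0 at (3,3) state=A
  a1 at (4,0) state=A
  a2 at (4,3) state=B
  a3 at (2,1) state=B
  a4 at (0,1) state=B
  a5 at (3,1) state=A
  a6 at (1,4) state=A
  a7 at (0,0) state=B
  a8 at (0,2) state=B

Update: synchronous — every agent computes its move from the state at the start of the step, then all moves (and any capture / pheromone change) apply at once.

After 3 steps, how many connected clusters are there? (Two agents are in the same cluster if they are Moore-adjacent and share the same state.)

3

t=1: a0@(0,3):A a1@(4,0):A a2@(4,3):B a3@(0,4):B a4@(0,1):B a5@(3,1):A a6@(1,0):A a7@(0,0):B a8@(0,2):B
t=2: a0@(1,1):A a1@(1,2):A a2@(4,3):B a3@(0,4):B a4@(0,1):B a5@(3,1):A a6@(1,3):A a7@(0,0):B a8@(0,2):B
t=3: a0@(0,3):A a1@(1,2):A a2@(4,3):B a3@(0,4):B a4@(0,1):B a5@(3,1):A a6@(1,3):A a7@(0,0):B a8@(0,2):B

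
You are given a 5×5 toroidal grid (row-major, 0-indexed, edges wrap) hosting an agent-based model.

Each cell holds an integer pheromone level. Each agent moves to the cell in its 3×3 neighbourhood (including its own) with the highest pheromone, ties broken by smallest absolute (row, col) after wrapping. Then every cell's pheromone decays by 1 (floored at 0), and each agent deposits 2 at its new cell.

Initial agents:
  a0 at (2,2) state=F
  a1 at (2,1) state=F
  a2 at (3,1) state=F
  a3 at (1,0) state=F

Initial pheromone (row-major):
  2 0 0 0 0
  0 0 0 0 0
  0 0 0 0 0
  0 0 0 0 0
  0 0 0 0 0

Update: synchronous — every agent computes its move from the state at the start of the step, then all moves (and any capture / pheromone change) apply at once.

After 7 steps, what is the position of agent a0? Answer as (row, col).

t=1: a0@(1,1) a1@(1,0) a2@(2,0) a3@(0,0) | pheromone: 3 0 0 0 0 / 2 2 0 0 0 / 2 0 0 0 0 / 0 0 0 0 0 / 0 0 0 0 0
t=2: a0@(0,0) a1@(0,0) a2@(1,0) a3@(0,0) | pheromone: 8 0 0 0 0 / 3 1 0 0 0 / 1 0 0 0 0 / 0 0 0 0 0 / 0 0 0 0 0
t=3: a0@(0,0) a1@(0,0) a2@(0,0) a3@(0,0) | pheromone: 15 0 0 0 0 / 2 0 0 0 0 / 0 0 0 0 0 / 0 0 0 0 0 / 0 0 0 0 0
t=4: a0@(0,0) a1@(0,0) a2@(0,0) a3@(0,0) | pheromone: 22 0 0 0 0 / 1 0 0 0 0 / 0 0 0 0 0 / 0 0 0 0 0 / 0 0 0 0 0
t=5: a0@(0,0) a1@(0,0) a2@(0,0) a3@(0,0) | pheromone: 29 0 0 0 0 / 0 0 0 0 0 / 0 0 0 0 0 / 0 0 0 0 0 / 0 0 0 0 0
t=6: a0@(0,0) a1@(0,0) a2@(0,0) a3@(0,0) | pheromone: 36 0 0 0 0 / 0 0 0 0 0 / 0 0 0 0 0 / 0 0 0 0 0 / 0 0 0 0 0
t=7: a0@(0,0) a1@(0,0) a2@(0,0) a3@(0,0) | pheromone: 43 0 0 0 0 / 0 0 0 0 0 / 0 0 0 0 0 / 0 0 0 0 0 / 0 0 0 0 0

(0, 0)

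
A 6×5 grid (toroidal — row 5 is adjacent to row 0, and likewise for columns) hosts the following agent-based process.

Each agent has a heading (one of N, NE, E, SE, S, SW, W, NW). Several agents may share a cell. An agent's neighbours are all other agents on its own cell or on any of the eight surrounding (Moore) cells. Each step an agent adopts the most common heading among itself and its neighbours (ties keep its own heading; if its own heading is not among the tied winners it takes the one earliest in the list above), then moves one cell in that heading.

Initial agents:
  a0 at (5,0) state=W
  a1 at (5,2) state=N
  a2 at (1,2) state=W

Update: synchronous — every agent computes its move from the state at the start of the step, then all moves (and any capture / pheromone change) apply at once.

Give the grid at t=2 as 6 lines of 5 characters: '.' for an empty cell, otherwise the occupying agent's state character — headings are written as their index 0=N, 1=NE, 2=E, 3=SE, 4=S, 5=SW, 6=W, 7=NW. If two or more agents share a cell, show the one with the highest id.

t=1: a0@(5,4):W a1@(4,2):N a2@(1,1):W
t=2: a0@(5,3):W a1@(3,2):N a2@(1,0):W

.....
6....
.....
..0..
.....
...6.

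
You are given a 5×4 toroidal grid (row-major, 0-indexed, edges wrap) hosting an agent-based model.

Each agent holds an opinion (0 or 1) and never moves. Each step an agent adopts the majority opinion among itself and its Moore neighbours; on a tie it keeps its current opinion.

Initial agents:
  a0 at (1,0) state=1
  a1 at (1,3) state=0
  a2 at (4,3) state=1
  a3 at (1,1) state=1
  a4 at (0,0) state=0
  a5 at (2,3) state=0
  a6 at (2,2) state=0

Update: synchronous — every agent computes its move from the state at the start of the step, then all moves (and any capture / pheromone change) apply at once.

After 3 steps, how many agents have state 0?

t=1: a0@(1,0):0 a1@(1,3):0 a2@(4,3):1 a3@(1,1):1 a4@(0,0):1 a5@(2,3):0 a6@(2,2):0
t=2: (unchanged — steady state)

4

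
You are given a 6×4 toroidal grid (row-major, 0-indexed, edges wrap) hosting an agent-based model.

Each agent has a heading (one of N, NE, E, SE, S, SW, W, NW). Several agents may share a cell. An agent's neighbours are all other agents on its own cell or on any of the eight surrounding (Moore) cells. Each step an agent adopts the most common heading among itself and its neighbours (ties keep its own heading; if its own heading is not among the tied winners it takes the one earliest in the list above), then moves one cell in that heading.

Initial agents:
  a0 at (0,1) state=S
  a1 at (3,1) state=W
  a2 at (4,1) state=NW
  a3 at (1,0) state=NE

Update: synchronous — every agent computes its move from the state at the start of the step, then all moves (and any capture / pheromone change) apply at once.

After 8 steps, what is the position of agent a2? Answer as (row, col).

(2, 1)

t=1: a0@(1,1):S a1@(3,0):W a2@(3,0):NW a3@(0,1):NE
t=2: a0@(2,1):S a1@(3,3):W a2@(2,3):NW a3@(5,2):NE
t=3: a0@(3,1):S a1@(3,2):W a2@(1,2):NW a3@(4,3):NE
t=4: a0@(4,1):S a1@(3,1):W a2@(0,1):NW a3@(3,0):NE
t=5: a0@(5,1):S a1@(3,0):W a2@(5,0):NW a3@(2,1):NE
t=6: a0@(0,1):S a1@(3,3):W a2@(4,3):NW a3@(1,2):NE
t=7: a0@(1,1):S a1@(3,2):W a2@(3,2):NW a3@(0,3):NE
t=8: a0@(2,1):S a1@(3,1):W a2@(2,1):NW a3@(5,0):NE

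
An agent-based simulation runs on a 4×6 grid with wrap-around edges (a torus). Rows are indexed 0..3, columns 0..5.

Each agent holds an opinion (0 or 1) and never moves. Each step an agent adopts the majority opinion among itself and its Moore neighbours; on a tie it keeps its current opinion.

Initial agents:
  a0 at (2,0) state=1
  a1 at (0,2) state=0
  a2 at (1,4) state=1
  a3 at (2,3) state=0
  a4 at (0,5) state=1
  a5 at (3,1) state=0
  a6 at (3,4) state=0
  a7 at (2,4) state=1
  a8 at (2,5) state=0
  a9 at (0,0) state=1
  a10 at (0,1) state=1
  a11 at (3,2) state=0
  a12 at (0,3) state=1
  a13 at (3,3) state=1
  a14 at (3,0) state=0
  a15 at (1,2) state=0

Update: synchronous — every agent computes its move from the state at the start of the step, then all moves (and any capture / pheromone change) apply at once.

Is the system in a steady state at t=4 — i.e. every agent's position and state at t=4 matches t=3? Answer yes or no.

t=1: a0@(2,0):0 a1@(0,2):0 a2@(1,4):1 a3@(2,3):0 a4@(0,5):1 a5@(3,1):0 a6@(3,4):1 a7@(2,4):1 a8@(2,5):0 a9@(0,0):1 a10@(0,1):0 a11@(3,2):0 a12@(0,3):0 a13@(3,3):0 a14@(3,0):1 a15@(1,2):0
t=2: a0@(2,0):0 a1@(0,2):0 a2@(1,4):1 a3@(2,3):0 a4@(0,5):1 a5@(3,1):0 a6@(3,4):0 a7@(2,4):1 a8@(2,5):1 a9@(0,0):1 a10@(0,1):0 a11@(3,2):0 a12@(0,3):0 a13@(3,3):0 a14@(3,0):0 a15@(1,2):0
t=3: a0@(2,0):0 a1@(0,2):0 a2@(1,4):1 a3@(2,3):0 a4@(0,5):1 a5@(3,1):0 a6@(3,4):0 a7@(2,4):1 a8@(2,5):1 a9@(0,0):0 a10@(0,1):0 a11@(3,2):0 a12@(0,3):0 a13@(3,3):0 a14@(3,0):0 a15@(1,2):0
t=4: a0@(2,0):0 a1@(0,2):0 a2@(1,4):1 a3@(2,3):0 a4@(0,5):0 a5@(3,1):0 a6@(3,4):0 a7@(2,4):1 a8@(2,5):1 a9@(0,0):0 a10@(0,1):0 a11@(3,2):0 a12@(0,3):0 a13@(3,3):0 a14@(3,0):0 a15@(1,2):0

no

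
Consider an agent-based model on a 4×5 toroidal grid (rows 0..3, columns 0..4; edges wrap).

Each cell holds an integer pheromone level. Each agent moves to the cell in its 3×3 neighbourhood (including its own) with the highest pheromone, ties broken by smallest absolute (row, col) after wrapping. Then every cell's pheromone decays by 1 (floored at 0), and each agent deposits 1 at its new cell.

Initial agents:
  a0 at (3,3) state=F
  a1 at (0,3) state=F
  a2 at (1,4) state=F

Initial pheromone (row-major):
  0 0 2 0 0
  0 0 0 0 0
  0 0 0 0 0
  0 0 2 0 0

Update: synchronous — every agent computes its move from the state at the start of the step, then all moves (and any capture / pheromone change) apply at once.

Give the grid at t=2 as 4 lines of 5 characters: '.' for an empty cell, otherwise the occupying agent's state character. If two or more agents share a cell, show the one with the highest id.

F.F..
.....
.....
.....

t=1: a0@(0,2) a1@(0,2) a2@(0,0) | pheromone: 1 0 3 0 0 / 0 0 0 0 0 / 0 0 0 0 0 / 0 0 1 0 0
t=2: a0@(0,2) a1@(0,2) a2@(0,0) | pheromone: 1 0 4 0 0 / 0 0 0 0 0 / 0 0 0 0 0 / 0 0 0 0 0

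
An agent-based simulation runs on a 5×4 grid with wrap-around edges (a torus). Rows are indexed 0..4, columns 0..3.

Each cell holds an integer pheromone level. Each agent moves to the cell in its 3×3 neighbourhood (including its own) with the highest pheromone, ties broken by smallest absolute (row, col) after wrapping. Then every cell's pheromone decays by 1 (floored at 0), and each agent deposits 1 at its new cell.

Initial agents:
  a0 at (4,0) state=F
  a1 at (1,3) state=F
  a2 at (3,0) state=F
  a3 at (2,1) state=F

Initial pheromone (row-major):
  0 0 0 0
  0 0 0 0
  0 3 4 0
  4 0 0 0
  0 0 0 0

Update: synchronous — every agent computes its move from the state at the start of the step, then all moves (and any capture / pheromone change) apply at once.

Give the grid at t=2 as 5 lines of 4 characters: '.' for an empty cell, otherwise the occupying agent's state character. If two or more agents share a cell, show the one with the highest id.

....
....
..F.
F...
....

t=1: a0@(3,0) a1@(2,2) a2@(3,0) a3@(2,2) | pheromone: 0 0 0 0 / 0 0 0 0 / 0 2 5 0 / 5 0 0 0 / 0 0 0 0
t=2: a0@(3,0) a1@(2,2) a2@(3,0) a3@(2,2) | pheromone: 0 0 0 0 / 0 0 0 0 / 0 1 6 0 / 6 0 0 0 / 0 0 0 0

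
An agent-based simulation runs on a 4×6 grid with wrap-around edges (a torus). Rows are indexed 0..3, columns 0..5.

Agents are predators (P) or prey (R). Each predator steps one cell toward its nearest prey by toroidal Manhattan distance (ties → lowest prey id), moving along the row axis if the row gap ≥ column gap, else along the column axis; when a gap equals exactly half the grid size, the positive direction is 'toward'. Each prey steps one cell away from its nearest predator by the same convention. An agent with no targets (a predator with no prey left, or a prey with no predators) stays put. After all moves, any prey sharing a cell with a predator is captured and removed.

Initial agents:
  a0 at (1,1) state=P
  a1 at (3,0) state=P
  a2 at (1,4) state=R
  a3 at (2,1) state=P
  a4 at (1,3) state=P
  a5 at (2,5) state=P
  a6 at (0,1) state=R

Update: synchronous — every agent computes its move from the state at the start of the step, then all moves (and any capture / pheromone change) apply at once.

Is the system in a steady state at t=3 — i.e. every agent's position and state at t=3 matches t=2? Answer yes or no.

yes

t=1: a0@(0,1):P a1@(0,0):P a3@(3,1):P a4@(1,4):P a5@(1,5):P
t=2: (unchanged — steady state)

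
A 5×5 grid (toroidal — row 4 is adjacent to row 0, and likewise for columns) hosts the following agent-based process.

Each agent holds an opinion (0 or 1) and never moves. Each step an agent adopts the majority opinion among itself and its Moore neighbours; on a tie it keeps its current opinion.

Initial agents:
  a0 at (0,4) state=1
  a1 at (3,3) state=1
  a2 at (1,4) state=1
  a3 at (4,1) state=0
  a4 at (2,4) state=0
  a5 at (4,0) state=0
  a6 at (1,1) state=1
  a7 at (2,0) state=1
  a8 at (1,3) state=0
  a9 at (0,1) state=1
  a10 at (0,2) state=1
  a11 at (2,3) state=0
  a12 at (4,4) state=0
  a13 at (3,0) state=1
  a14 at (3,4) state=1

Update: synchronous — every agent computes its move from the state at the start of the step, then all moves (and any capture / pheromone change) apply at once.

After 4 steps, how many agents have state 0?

0

t=1: a0@(0,4):0 a1@(3,3):0 a2@(1,4):1 a3@(4,1):1 a4@(2,4):1 a5@(4,0):1 a6@(1,1):1 a7@(2,0):1 a8@(1,3):0 a9@(0,1):1 a10@(0,2):1 a11@(2,3):0 a12@(4,4):1 a13@(3,0):0 a14@(3,4):1
t=2: a0@(0,4):1 a1@(3,3):1 a2@(1,4):1 a3@(4,1):1 a4@(2,4):1 a5@(4,0):1 a6@(1,1):1 a7@(2,0):1 a8@(1,3):0 a9@(0,1):1 a10@(0,2):1 a11@(2,3):0 a12@(4,4):1 a13@(3,0):1 a14@(3,4):1
t=3: a0@(0,4):1 a1@(3,3):1 a2@(1,4):1 a3@(4,1):1 a4@(2,4):1 a5@(4,0):1 a6@(1,1):1 a7@(2,0):1 a8@(1,3):1 a9@(0,1):1 a10@(0,2):1 a11@(2,3):1 a12@(4,4):1 a13@(3,0):1 a14@(3,4):1
t=4: (unchanged — steady state)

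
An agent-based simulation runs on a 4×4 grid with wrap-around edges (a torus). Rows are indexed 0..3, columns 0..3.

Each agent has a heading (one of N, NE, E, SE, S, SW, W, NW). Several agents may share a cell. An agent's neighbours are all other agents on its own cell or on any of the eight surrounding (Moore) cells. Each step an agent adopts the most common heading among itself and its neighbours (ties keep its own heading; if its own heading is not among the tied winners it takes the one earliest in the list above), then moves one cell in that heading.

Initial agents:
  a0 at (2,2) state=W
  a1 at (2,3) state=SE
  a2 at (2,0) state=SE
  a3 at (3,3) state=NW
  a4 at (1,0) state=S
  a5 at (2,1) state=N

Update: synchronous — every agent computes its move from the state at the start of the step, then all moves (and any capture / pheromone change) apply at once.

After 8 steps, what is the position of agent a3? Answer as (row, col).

(3, 3)

t=1: a0@(2,1):W a1@(3,0):SE a2@(3,1):SE a3@(0,0):SE a4@(2,1):SE a5@(1,1):N
t=2: a0@(3,2):SE a1@(0,1):SE a2@(0,2):SE a3@(1,1):SE a4@(3,2):SE a5@(2,2):SE
t=3: a0@(0,3):SE a1@(1,2):SE a2@(1,3):SE a3@(2,2):SE a4@(0,3):SE a5@(3,3):SE
t=4: a0@(1,0):SE a1@(2,3):SE a2@(2,0):SE a3@(3,3):SE a4@(1,0):SE a5@(0,0):SE
t=5: a0@(2,1):SE a1@(3,0):SE a2@(3,1):SE a3@(0,0):SE a4@(2,1):SE a5@(1,1):SE
t=6: a0@(3,2):SE a1@(0,1):SE a2@(0,2):SE a3@(1,1):SE a4@(3,2):SE a5@(2,2):SE
t=7: a0@(0,3):SE a1@(1,2):SE a2@(1,3):SE a3@(2,2):SE a4@(0,3):SE a5@(3,3):SE
t=8: a0@(1,0):SE a1@(2,3):SE a2@(2,0):SE a3@(3,3):SE a4@(1,0):SE a5@(0,0):SE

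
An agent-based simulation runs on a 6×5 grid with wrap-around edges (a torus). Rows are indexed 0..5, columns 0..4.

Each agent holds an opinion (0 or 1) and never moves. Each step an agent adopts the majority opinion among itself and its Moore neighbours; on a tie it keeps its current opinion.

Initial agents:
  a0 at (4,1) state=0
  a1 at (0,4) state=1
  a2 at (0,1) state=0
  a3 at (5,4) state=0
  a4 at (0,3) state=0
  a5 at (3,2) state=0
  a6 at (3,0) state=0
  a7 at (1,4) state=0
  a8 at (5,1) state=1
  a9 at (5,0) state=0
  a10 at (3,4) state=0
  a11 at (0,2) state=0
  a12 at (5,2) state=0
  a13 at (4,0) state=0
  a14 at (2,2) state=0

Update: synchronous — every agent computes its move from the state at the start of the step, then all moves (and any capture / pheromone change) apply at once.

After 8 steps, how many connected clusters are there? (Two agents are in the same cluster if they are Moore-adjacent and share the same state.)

t=1: a0@(4,1):0 a1@(0,4):0 a2@(0,1):0 a3@(5,4):0 a4@(0,3):0 a5@(3,2):0 a6@(3,0):0 a7@(1,4):0 a8@(5,1):0 a9@(5,0):0 a10@(3,4):0 a11@(0,2):0 a12@(5,2):0 a13@(4,0):0 a14@(2,2):0
t=2: (unchanged — steady state)

1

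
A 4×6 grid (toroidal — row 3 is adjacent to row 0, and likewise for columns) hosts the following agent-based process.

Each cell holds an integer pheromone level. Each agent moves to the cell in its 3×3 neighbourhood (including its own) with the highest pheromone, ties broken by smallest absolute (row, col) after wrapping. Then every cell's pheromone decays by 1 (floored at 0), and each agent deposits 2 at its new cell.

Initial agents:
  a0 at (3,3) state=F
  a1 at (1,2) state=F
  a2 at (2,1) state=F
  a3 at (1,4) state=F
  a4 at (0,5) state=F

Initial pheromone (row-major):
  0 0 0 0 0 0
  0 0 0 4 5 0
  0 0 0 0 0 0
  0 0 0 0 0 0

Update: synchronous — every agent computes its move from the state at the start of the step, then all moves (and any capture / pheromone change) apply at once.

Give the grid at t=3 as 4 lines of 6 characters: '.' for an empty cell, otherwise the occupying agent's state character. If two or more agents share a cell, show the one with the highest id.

t=1: a0@(0,2) a1@(1,3) a2@(1,0) a3@(1,4) a4@(1,4) | pheromone: 0 0 2 0 0 0 / 2 0 0 5 8 0 / 0 0 0 0 0 0 / 0 0 0 0 0 0
t=2: a0@(1,3) a1@(1,4) a2@(1,0) a3@(1,4) a4@(1,4) | pheromone: 0 0 1 0 0 0 / 3 0 0 6 13 0 / 0 0 0 0 0 0 / 0 0 0 0 0 0
t=3: a0@(1,4) a1@(1,4) a2@(1,0) a3@(1,4) a4@(1,4) | pheromone: 0 0 0 0 0 0 / 4 0 0 5 20 0 / 0 0 0 0 0 0 / 0 0 0 0 0 0

......
F...F.
......
......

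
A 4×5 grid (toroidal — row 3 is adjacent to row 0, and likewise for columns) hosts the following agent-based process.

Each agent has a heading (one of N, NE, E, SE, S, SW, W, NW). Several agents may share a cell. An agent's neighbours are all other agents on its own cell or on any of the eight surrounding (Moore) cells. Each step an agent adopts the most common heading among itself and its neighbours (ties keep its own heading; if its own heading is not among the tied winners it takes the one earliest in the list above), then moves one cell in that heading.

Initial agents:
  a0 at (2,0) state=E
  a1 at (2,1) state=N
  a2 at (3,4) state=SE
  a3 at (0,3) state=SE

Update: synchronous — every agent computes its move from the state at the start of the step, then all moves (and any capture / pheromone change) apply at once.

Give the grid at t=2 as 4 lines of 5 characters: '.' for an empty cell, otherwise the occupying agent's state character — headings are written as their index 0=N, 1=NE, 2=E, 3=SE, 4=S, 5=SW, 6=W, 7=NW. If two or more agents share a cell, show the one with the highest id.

.0...
.3...
3.2..
.....

t=1: a0@(2,1):E a1@(1,1):N a2@(0,0):SE a3@(1,4):SE
t=2: a0@(2,2):E a1@(0,1):N a2@(1,1):SE a3@(2,0):SE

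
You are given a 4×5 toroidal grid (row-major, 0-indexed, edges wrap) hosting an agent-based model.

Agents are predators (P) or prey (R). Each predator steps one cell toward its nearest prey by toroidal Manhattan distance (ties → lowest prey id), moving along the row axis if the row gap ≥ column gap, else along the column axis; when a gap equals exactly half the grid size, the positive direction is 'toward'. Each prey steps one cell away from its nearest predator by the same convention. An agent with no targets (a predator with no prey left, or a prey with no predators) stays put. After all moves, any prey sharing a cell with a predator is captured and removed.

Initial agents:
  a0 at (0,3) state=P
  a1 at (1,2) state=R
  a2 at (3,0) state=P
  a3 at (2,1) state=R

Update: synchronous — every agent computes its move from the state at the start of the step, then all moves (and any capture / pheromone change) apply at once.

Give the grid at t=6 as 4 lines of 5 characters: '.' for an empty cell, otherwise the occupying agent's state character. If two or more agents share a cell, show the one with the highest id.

t=1: a0@(1,3):P a1@(2,2):R a2@(2,0):P a3@(1,1):R
t=2: a0@(2,3):P a1@(3,2):R a2@(2,1):P a3@(1,0):R
t=3: a0@(3,3):P a1@(0,2):R a2@(3,1):P a3@(0,0):R
t=4: a0@(0,3):P a1@(1,2):R a2@(0,1):P a3@(1,0):R
t=5: a0@(1,3):P a1@(2,2):R a2@(1,1):P a3@(2,0):R
t=6: a0@(2,3):P a1@(3,2):R a2@(2,1):P a3@(3,0):R

.....
.....
.P.P.
R.R..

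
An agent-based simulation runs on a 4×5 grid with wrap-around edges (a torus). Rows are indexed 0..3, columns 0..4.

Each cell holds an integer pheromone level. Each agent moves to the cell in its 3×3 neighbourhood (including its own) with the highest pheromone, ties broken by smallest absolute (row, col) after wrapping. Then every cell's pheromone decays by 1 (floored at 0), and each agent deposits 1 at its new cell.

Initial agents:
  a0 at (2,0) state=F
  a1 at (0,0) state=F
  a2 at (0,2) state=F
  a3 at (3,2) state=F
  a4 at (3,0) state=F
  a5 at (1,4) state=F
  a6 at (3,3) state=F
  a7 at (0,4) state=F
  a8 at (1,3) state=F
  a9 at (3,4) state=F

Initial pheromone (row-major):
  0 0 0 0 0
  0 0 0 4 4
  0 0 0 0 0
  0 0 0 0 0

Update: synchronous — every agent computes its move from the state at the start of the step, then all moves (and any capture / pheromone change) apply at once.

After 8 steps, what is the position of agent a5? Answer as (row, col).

(1, 3)

t=1: a0@(1,4) a1@(1,4) a2@(1,3) a3@(0,1) a4@(0,0) a5@(1,3) a6@(0,2) a7@(1,3) a8@(1,3) a9@(0,0) | pheromone: 2 1 1 0 0 / 0 0 0 7 5 / 0 0 0 0 0 / 0 0 0 0 0
t=2: a0@(1,3) a1@(1,3) a2@(1,3) a3@(0,0) a4@(1,4) a5@(1,3) a6@(1,3) a7@(1,3) a8@(1,3) a9@(1,4) | pheromone: 2 0 0 0 0 / 0 0 0 13 6 / 0 0 0 0 0 / 0 0 0 0 0
t=3: a0@(1,3) a1@(1,3) a2@(1,3) a3@(1,4) a4@(1,3) a5@(1,3) a6@(1,3) a7@(1,3) a8@(1,3) a9@(1,3) | pheromone: 1 0 0 0 0 / 0 0 0 21 6 / 0 0 0 0 0 / 0 0 0 0 0
t=4: a0@(1,3) a1@(1,3) a2@(1,3) a3@(1,3) a4@(1,3) a5@(1,3) a6@(1,3) a7@(1,3) a8@(1,3) a9@(1,3) | pheromone: 0 0 0 0 0 / 0 0 0 30 5 / 0 0 0 0 0 / 0 0 0 0 0
t=5: a0@(1,3) a1@(1,3) a2@(1,3) a3@(1,3) a4@(1,3) a5@(1,3) a6@(1,3) a7@(1,3) a8@(1,3) a9@(1,3) | pheromone: 0 0 0 0 0 / 0 0 0 39 4 / 0 0 0 0 0 / 0 0 0 0 0
t=6: a0@(1,3) a1@(1,3) a2@(1,3) a3@(1,3) a4@(1,3) a5@(1,3) a6@(1,3) a7@(1,3) a8@(1,3) a9@(1,3) | pheromone: 0 0 0 0 0 / 0 0 0 48 3 / 0 0 0 0 0 / 0 0 0 0 0
t=7: a0@(1,3) a1@(1,3) a2@(1,3) a3@(1,3) a4@(1,3) a5@(1,3) a6@(1,3) a7@(1,3) a8@(1,3) a9@(1,3) | pheromone: 0 0 0 0 0 / 0 0 0 57 2 / 0 0 0 0 0 / 0 0 0 0 0
t=8: a0@(1,3) a1@(1,3) a2@(1,3) a3@(1,3) a4@(1,3) a5@(1,3) a6@(1,3) a7@(1,3) a8@(1,3) a9@(1,3) | pheromone: 0 0 0 0 0 / 0 0 0 66 1 / 0 0 0 0 0 / 0 0 0 0 0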